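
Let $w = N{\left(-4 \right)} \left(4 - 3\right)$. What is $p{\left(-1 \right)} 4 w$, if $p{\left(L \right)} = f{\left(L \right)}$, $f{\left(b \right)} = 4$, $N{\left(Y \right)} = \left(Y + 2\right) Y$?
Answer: $128$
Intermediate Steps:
$N{\left(Y \right)} = Y \left(2 + Y\right)$ ($N{\left(Y \right)} = \left(2 + Y\right) Y = Y \left(2 + Y\right)$)
$p{\left(L \right)} = 4$
$w = 8$ ($w = - 4 \left(2 - 4\right) \left(4 - 3\right) = \left(-4\right) \left(-2\right) 1 = 8 \cdot 1 = 8$)
$p{\left(-1 \right)} 4 w = 4 \cdot 4 \cdot 8 = 16 \cdot 8 = 128$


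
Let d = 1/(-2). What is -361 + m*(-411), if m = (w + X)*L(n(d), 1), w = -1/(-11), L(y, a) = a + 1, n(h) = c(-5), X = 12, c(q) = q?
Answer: -113297/11 ≈ -10300.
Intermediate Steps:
d = -½ ≈ -0.50000
n(h) = -5
L(y, a) = 1 + a
w = 1/11 (w = -1*(-1/11) = 1/11 ≈ 0.090909)
m = 266/11 (m = (1/11 + 12)*(1 + 1) = (133/11)*2 = 266/11 ≈ 24.182)
-361 + m*(-411) = -361 + (266/11)*(-411) = -361 - 109326/11 = -113297/11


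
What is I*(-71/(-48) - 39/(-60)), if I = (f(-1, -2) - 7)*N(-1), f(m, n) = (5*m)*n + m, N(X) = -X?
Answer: 511/120 ≈ 4.2583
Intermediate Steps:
f(m, n) = m + 5*m*n (f(m, n) = 5*m*n + m = m + 5*m*n)
I = 2 (I = (-(1 + 5*(-2)) - 7)*(-1*(-1)) = (-(1 - 10) - 7)*1 = (-1*(-9) - 7)*1 = (9 - 7)*1 = 2*1 = 2)
I*(-71/(-48) - 39/(-60)) = 2*(-71/(-48) - 39/(-60)) = 2*(-71*(-1/48) - 39*(-1/60)) = 2*(71/48 + 13/20) = 2*(511/240) = 511/120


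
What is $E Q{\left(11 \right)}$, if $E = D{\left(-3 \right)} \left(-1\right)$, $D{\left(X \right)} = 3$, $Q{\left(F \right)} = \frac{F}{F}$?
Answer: $-3$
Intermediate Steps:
$Q{\left(F \right)} = 1$
$E = -3$ ($E = 3 \left(-1\right) = -3$)
$E Q{\left(11 \right)} = \left(-3\right) 1 = -3$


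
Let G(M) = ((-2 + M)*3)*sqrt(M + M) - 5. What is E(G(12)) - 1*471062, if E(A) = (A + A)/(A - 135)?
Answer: -4710411/10 + 81*sqrt(6)/10 ≈ -4.7102e+5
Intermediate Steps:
G(M) = -5 + sqrt(2)*sqrt(M)*(-6 + 3*M) (G(M) = (-6 + 3*M)*sqrt(2*M) - 5 = (-6 + 3*M)*(sqrt(2)*sqrt(M)) - 5 = sqrt(2)*sqrt(M)*(-6 + 3*M) - 5 = -5 + sqrt(2)*sqrt(M)*(-6 + 3*M))
E(A) = 2*A/(-135 + A) (E(A) = (2*A)/(-135 + A) = 2*A/(-135 + A))
E(G(12)) - 1*471062 = 2*(-5 - 6*sqrt(2)*sqrt(12) + 3*sqrt(2)*12**(3/2))/(-135 + (-5 - 6*sqrt(2)*sqrt(12) + 3*sqrt(2)*12**(3/2))) - 1*471062 = 2*(-5 - 6*sqrt(2)*2*sqrt(3) + 3*sqrt(2)*(24*sqrt(3)))/(-135 + (-5 - 6*sqrt(2)*2*sqrt(3) + 3*sqrt(2)*(24*sqrt(3)))) - 471062 = 2*(-5 - 12*sqrt(6) + 72*sqrt(6))/(-135 + (-5 - 12*sqrt(6) + 72*sqrt(6))) - 471062 = 2*(-5 + 60*sqrt(6))/(-135 + (-5 + 60*sqrt(6))) - 471062 = 2*(-5 + 60*sqrt(6))/(-140 + 60*sqrt(6)) - 471062 = -471062 + 2*(-5 + 60*sqrt(6))/(-140 + 60*sqrt(6))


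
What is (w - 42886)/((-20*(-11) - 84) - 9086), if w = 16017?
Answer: 26869/8950 ≈ 3.0021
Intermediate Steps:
(w - 42886)/((-20*(-11) - 84) - 9086) = (16017 - 42886)/((-20*(-11) - 84) - 9086) = -26869/((220 - 84) - 9086) = -26869/(136 - 9086) = -26869/(-8950) = -26869*(-1/8950) = 26869/8950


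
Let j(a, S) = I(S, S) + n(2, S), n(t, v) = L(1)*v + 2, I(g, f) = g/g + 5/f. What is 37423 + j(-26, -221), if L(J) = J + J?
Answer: 8173459/221 ≈ 36984.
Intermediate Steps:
L(J) = 2*J
I(g, f) = 1 + 5/f
n(t, v) = 2 + 2*v (n(t, v) = (2*1)*v + 2 = 2*v + 2 = 2 + 2*v)
j(a, S) = 2 + 2*S + (5 + S)/S (j(a, S) = (5 + S)/S + (2 + 2*S) = 2 + 2*S + (5 + S)/S)
37423 + j(-26, -221) = 37423 + (3 + 2*(-221) + 5/(-221)) = 37423 + (3 - 442 + 5*(-1/221)) = 37423 + (3 - 442 - 5/221) = 37423 - 97024/221 = 8173459/221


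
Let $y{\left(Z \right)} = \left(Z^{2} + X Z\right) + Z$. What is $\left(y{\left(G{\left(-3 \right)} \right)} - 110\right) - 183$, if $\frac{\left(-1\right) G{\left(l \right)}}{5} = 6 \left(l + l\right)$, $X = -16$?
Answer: $29407$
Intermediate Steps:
$G{\left(l \right)} = - 60 l$ ($G{\left(l \right)} = - 5 \cdot 6 \left(l + l\right) = - 5 \cdot 6 \cdot 2 l = - 5 \cdot 12 l = - 60 l$)
$y{\left(Z \right)} = Z^{2} - 15 Z$ ($y{\left(Z \right)} = \left(Z^{2} - 16 Z\right) + Z = Z^{2} - 15 Z$)
$\left(y{\left(G{\left(-3 \right)} \right)} - 110\right) - 183 = \left(\left(-60\right) \left(-3\right) \left(-15 - -180\right) - 110\right) - 183 = \left(180 \left(-15 + 180\right) - 110\right) - 183 = \left(180 \cdot 165 - 110\right) - 183 = \left(29700 - 110\right) - 183 = 29590 - 183 = 29407$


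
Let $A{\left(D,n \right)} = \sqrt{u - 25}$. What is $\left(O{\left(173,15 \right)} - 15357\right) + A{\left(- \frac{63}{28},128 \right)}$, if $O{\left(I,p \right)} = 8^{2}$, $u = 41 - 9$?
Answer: $-15293 + \sqrt{7} \approx -15290.0$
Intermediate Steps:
$u = 32$
$O{\left(I,p \right)} = 64$
$A{\left(D,n \right)} = \sqrt{7}$ ($A{\left(D,n \right)} = \sqrt{32 - 25} = \sqrt{7}$)
$\left(O{\left(173,15 \right)} - 15357\right) + A{\left(- \frac{63}{28},128 \right)} = \left(64 - 15357\right) + \sqrt{7} = -15293 + \sqrt{7}$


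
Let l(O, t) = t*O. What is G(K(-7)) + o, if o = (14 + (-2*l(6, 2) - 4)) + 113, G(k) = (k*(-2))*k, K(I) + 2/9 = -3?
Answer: 6337/81 ≈ 78.235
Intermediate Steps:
K(I) = -29/9 (K(I) = -2/9 - 3 = -29/9)
l(O, t) = O*t
G(k) = -2*k² (G(k) = (-2*k)*k = -2*k²)
o = 99 (o = (14 + (-12*2 - 4)) + 113 = (14 + (-2*12 - 4)) + 113 = (14 + (-24 - 4)) + 113 = (14 - 28) + 113 = -14 + 113 = 99)
G(K(-7)) + o = -2*(-29/9)² + 99 = -2*841/81 + 99 = -1682/81 + 99 = 6337/81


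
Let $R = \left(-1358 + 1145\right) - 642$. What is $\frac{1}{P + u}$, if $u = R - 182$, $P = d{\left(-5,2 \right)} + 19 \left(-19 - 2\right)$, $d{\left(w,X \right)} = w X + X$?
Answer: $- \frac{1}{1444} \approx -0.00069252$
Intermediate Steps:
$R = -855$ ($R = -213 - 642 = -855$)
$d{\left(w,X \right)} = X + X w$ ($d{\left(w,X \right)} = X w + X = X + X w$)
$P = -407$ ($P = 2 \left(1 - 5\right) + 19 \left(-19 - 2\right) = 2 \left(-4\right) + 19 \left(-21\right) = -8 - 399 = -407$)
$u = -1037$ ($u = -855 - 182 = -1037$)
$\frac{1}{P + u} = \frac{1}{-407 - 1037} = \frac{1}{-1444} = - \frac{1}{1444}$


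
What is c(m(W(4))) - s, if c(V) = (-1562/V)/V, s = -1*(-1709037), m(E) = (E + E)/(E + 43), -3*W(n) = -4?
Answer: -68504293/32 ≈ -2.1408e+6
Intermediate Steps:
W(n) = 4/3 (W(n) = -⅓*(-4) = 4/3)
m(E) = 2*E/(43 + E) (m(E) = (2*E)/(43 + E) = 2*E/(43 + E))
s = 1709037
c(V) = -1562/V²
c(m(W(4))) - s = -1562*9*(43 + 4/3)²/64 - 1*1709037 = -1562/(2*(4/3)/(133/3))² - 1709037 = -1562/(2*(4/3)*(3/133))² - 1709037 = -1562/(8/133)² - 1709037 = -1562*17689/64 - 1709037 = -13815109/32 - 1709037 = -68504293/32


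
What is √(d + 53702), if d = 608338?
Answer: 6*√18390 ≈ 813.66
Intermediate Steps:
√(d + 53702) = √(608338 + 53702) = √662040 = 6*√18390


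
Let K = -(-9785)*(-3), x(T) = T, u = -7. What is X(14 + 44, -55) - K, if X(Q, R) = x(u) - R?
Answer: 29403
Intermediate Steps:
X(Q, R) = -7 - R
K = -29355 (K = -1957*15 = -29355)
X(14 + 44, -55) - K = (-7 - 1*(-55)) - 1*(-29355) = (-7 + 55) + 29355 = 48 + 29355 = 29403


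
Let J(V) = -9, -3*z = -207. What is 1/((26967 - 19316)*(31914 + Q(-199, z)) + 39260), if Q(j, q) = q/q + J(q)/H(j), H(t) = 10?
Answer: 10/2442140391 ≈ 4.0948e-9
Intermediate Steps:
z = 69 (z = -⅓*(-207) = 69)
Q(j, q) = ⅒ (Q(j, q) = q/q - 9/10 = 1 - 9*⅒ = 1 - 9/10 = ⅒)
1/((26967 - 19316)*(31914 + Q(-199, z)) + 39260) = 1/((26967 - 19316)*(31914 + ⅒) + 39260) = 1/(7651*(319141/10) + 39260) = 1/(2441747791/10 + 39260) = 1/(2442140391/10) = 10/2442140391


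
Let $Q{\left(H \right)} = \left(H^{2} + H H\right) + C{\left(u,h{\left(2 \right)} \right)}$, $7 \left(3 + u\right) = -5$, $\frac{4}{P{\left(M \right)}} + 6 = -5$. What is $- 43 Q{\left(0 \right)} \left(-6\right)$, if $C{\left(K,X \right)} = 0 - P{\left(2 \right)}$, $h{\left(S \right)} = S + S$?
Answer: $\frac{1032}{11} \approx 93.818$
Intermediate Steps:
$P{\left(M \right)} = - \frac{4}{11}$ ($P{\left(M \right)} = \frac{4}{-6 - 5} = \frac{4}{-11} = 4 \left(- \frac{1}{11}\right) = - \frac{4}{11}$)
$u = - \frac{26}{7}$ ($u = -3 + \frac{1}{7} \left(-5\right) = -3 - \frac{5}{7} = - \frac{26}{7} \approx -3.7143$)
$h{\left(S \right)} = 2 S$
$C{\left(K,X \right)} = \frac{4}{11}$ ($C{\left(K,X \right)} = 0 - - \frac{4}{11} = 0 + \frac{4}{11} = \frac{4}{11}$)
$Q{\left(H \right)} = \frac{4}{11} + 2 H^{2}$ ($Q{\left(H \right)} = \left(H^{2} + H H\right) + \frac{4}{11} = \left(H^{2} + H^{2}\right) + \frac{4}{11} = 2 H^{2} + \frac{4}{11} = \frac{4}{11} + 2 H^{2}$)
$- 43 Q{\left(0 \right)} \left(-6\right) = - 43 \left(\frac{4}{11} + 2 \cdot 0^{2}\right) \left(-6\right) = - 43 \left(\frac{4}{11} + 2 \cdot 0\right) \left(-6\right) = - 43 \left(\frac{4}{11} + 0\right) \left(-6\right) = \left(-43\right) \frac{4}{11} \left(-6\right) = \left(- \frac{172}{11}\right) \left(-6\right) = \frac{1032}{11}$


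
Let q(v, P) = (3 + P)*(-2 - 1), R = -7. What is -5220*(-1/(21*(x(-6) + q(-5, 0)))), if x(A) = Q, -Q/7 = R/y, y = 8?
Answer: -13920/161 ≈ -86.460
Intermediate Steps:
q(v, P) = -9 - 3*P (q(v, P) = (3 + P)*(-3) = -9 - 3*P)
Q = 49/8 (Q = -(-49)/8 = -7*(-7/8) = 49/8 ≈ 6.1250)
x(A) = 49/8
-5220*(-1/(21*(x(-6) + q(-5, 0)))) = -5220*(-1/(21*(49/8 + (-9 - 3*0)))) = -5220*(-1/(21*(49/8 + (-9 + 0)))) = -5220*(-1/(21*(49/8 - 9))) = -5220/((-23/8*(-21))) = -5220/483/8 = -5220*8/483 = -13920/161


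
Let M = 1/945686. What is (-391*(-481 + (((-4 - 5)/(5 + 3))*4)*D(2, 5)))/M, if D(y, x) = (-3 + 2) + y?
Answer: 179520046223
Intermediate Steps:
D(y, x) = -1 + y
M = 1/945686 ≈ 1.0574e-6
(-391*(-481 + (((-4 - 5)/(5 + 3))*4)*D(2, 5)))/M = (-391*(-481 + (((-4 - 5)/(5 + 3))*4)*(-1 + 2)))/(1/945686) = -391*(-481 + (-9/8*4)*1)*945686 = -391*(-481 + (-9*⅛*4)*1)*945686 = -391*(-481 - 9/8*4*1)*945686 = -391*(-481 - 9/2*1)*945686 = -391*(-481 - 9/2)*945686 = -391*(-971/2)*945686 = (379661/2)*945686 = 179520046223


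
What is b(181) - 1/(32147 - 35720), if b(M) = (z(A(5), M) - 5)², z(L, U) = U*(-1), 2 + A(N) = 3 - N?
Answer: 123611509/3573 ≈ 34596.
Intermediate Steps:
A(N) = 1 - N (A(N) = -2 + (3 - N) = 1 - N)
z(L, U) = -U
b(M) = (-5 - M)² (b(M) = (-M - 5)² = (-5 - M)²)
b(181) - 1/(32147 - 35720) = (5 + 181)² - 1/(32147 - 35720) = 186² - 1/(-3573) = 34596 - 1*(-1/3573) = 34596 + 1/3573 = 123611509/3573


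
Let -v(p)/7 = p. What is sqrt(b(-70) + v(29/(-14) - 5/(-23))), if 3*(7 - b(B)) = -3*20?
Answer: sqrt(84594)/46 ≈ 6.3228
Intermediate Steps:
v(p) = -7*p
b(B) = 27 (b(B) = 7 - (-1)*20 = 7 - 1/3*(-60) = 7 + 20 = 27)
sqrt(b(-70) + v(29/(-14) - 5/(-23))) = sqrt(27 - 7*(29/(-14) - 5/(-23))) = sqrt(27 - 7*(29*(-1/14) - 5*(-1/23))) = sqrt(27 - 7*(-29/14 + 5/23)) = sqrt(27 - 7*(-597/322)) = sqrt(27 + 597/46) = sqrt(1839/46) = sqrt(84594)/46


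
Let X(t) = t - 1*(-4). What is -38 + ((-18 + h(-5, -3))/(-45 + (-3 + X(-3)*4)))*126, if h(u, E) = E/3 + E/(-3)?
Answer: 149/11 ≈ 13.545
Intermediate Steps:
X(t) = 4 + t (X(t) = t + 4 = 4 + t)
h(u, E) = 0 (h(u, E) = E*(⅓) + E*(-⅓) = E/3 - E/3 = 0)
-38 + ((-18 + h(-5, -3))/(-45 + (-3 + X(-3)*4)))*126 = -38 + ((-18 + 0)/(-45 + (-3 + (4 - 3)*4)))*126 = -38 - 18/(-45 + (-3 + 1*4))*126 = -38 - 18/(-45 + (-3 + 4))*126 = -38 - 18/(-45 + 1)*126 = -38 - 18/(-44)*126 = -38 - 18*(-1/44)*126 = -38 + (9/22)*126 = -38 + 567/11 = 149/11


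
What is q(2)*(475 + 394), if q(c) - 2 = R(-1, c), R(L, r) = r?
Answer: 3476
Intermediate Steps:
q(c) = 2 + c
q(2)*(475 + 394) = (2 + 2)*(475 + 394) = 4*869 = 3476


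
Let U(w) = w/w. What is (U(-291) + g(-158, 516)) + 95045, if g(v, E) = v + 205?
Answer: 95093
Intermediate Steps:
g(v, E) = 205 + v
U(w) = 1
(U(-291) + g(-158, 516)) + 95045 = (1 + (205 - 158)) + 95045 = (1 + 47) + 95045 = 48 + 95045 = 95093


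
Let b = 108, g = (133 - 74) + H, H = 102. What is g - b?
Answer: 53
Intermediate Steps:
g = 161 (g = (133 - 74) + 102 = 59 + 102 = 161)
g - b = 161 - 1*108 = 161 - 108 = 53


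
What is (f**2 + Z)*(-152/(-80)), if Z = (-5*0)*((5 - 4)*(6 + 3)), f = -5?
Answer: 95/2 ≈ 47.500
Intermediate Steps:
Z = 0 (Z = 0*(1*9) = 0*9 = 0)
(f**2 + Z)*(-152/(-80)) = ((-5)**2 + 0)*(-152/(-80)) = (25 + 0)*(-152*(-1/80)) = 25*(19/10) = 95/2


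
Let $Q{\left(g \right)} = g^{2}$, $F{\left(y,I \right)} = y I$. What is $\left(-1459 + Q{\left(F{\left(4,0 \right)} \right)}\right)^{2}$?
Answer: $2128681$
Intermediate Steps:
$F{\left(y,I \right)} = I y$
$\left(-1459 + Q{\left(F{\left(4,0 \right)} \right)}\right)^{2} = \left(-1459 + \left(0 \cdot 4\right)^{2}\right)^{2} = \left(-1459 + 0^{2}\right)^{2} = \left(-1459 + 0\right)^{2} = \left(-1459\right)^{2} = 2128681$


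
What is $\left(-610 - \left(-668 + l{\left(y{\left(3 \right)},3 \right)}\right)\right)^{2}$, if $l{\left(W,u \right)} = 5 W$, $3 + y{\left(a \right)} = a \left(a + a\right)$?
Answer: $289$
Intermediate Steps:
$y{\left(a \right)} = -3 + 2 a^{2}$ ($y{\left(a \right)} = -3 + a \left(a + a\right) = -3 + a 2 a = -3 + 2 a^{2}$)
$\left(-610 - \left(-668 + l{\left(y{\left(3 \right)},3 \right)}\right)\right)^{2} = \left(-610 + \left(668 - 5 \left(-3 + 2 \cdot 3^{2}\right)\right)\right)^{2} = \left(-610 + \left(668 - 5 \left(-3 + 2 \cdot 9\right)\right)\right)^{2} = \left(-610 + \left(668 - 5 \left(-3 + 18\right)\right)\right)^{2} = \left(-610 + \left(668 - 5 \cdot 15\right)\right)^{2} = \left(-610 + \left(668 - 75\right)\right)^{2} = \left(-610 + 593\right)^{2} = \left(-17\right)^{2} = 289$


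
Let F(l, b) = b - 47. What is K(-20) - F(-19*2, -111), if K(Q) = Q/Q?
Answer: 159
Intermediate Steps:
K(Q) = 1
F(l, b) = -47 + b
K(-20) - F(-19*2, -111) = 1 - (-47 - 111) = 1 - 1*(-158) = 1 + 158 = 159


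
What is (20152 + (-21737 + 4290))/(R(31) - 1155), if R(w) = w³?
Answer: 2705/28636 ≈ 0.094462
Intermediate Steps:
(20152 + (-21737 + 4290))/(R(31) - 1155) = (20152 + (-21737 + 4290))/(31³ - 1155) = (20152 - 17447)/(29791 - 1155) = 2705/28636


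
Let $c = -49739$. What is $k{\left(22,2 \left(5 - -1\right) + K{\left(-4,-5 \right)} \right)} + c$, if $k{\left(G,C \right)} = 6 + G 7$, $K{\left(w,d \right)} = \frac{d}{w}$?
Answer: $-49579$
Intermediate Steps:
$k{\left(G,C \right)} = 6 + 7 G$
$k{\left(22,2 \left(5 - -1\right) + K{\left(-4,-5 \right)} \right)} + c = \left(6 + 7 \cdot 22\right) - 49739 = \left(6 + 154\right) - 49739 = 160 - 49739 = -49579$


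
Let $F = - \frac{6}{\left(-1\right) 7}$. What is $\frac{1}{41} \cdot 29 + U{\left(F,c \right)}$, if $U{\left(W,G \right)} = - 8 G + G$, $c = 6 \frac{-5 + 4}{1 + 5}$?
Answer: $\frac{316}{41} \approx 7.7073$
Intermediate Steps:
$c = -1$ ($c = 6 \left(- \frac{1}{6}\right) = -1$)
$F = \frac{6}{7}$ ($F = - \frac{6}{-7} = \left(-6\right) \left(- \frac{1}{7}\right) = \frac{6}{7} \approx 0.85714$)
$U{\left(W,G \right)} = - 7 G$
$\frac{1}{41} \cdot 29 + U{\left(F,c \right)} = \frac{1}{41} \cdot 29 - -7 = \frac{1}{41} \cdot 29 + 7 = \frac{29}{41} + 7 = \frac{316}{41}$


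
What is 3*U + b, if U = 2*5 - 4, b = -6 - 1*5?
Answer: 7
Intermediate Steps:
b = -11 (b = -6 - 5 = -11)
U = 6 (U = 10 - 4 = 6)
3*U + b = 3*6 - 11 = 18 - 11 = 7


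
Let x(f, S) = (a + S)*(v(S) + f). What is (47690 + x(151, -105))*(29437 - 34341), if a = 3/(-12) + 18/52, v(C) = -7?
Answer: -2077285360/13 ≈ -1.5979e+8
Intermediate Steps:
a = 5/52 (a = 3*(-1/12) + 18*(1/52) = -¼ + 9/26 = 5/52 ≈ 0.096154)
x(f, S) = (-7 + f)*(5/52 + S) (x(f, S) = (5/52 + S)*(-7 + f) = (-7 + f)*(5/52 + S))
(47690 + x(151, -105))*(29437 - 34341) = (47690 + (-35/52 - 7*(-105) + (5/52)*151 - 105*151))*(29437 - 34341) = (47690 + (-35/52 + 735 + 755/52 - 15855))*(-4904) = (47690 - 196380/13)*(-4904) = (423590/13)*(-4904) = -2077285360/13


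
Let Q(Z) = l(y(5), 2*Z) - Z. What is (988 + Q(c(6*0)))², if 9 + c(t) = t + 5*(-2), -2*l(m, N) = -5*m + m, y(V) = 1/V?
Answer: 25371369/25 ≈ 1.0149e+6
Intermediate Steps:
l(m, N) = 2*m (l(m, N) = -(-5*m + m)/2 = -(-2)*m = 2*m)
c(t) = -19 + t (c(t) = -9 + (t + 5*(-2)) = -9 + (t - 10) = -9 + (-10 + t) = -19 + t)
Q(Z) = ⅖ - Z (Q(Z) = 2/5 - Z = 2*(⅕) - Z = ⅖ - Z)
(988 + Q(c(6*0)))² = (988 + (⅖ - (-19 + 6*0)))² = (988 + (⅖ - (-19 + 0)))² = (988 + (⅖ - 1*(-19)))² = (988 + (⅖ + 19))² = (988 + 97/5)² = (5037/5)² = 25371369/25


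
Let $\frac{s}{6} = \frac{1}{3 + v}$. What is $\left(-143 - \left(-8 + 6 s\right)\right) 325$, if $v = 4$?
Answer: $- \frac{318825}{7} \approx -45546.0$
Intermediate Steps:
$s = \frac{6}{7}$ ($s = \frac{6}{3 + 4} = \frac{6}{7} \approx 0.85714$)
$\left(-143 - \left(-8 + 6 s\right)\right) 325 = \left(-143 + \left(\left(-6\right) \frac{6}{7} + 8\right)\right) 325 = \left(-143 + \left(- \frac{36}{7} + 8\right)\right) 325 = \left(-143 + \frac{20}{7}\right) 325 = \left(- \frac{981}{7}\right) 325 = - \frac{318825}{7}$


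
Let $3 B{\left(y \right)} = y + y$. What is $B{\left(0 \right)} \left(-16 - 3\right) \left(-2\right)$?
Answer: $0$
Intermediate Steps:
$B{\left(y \right)} = \frac{2 y}{3}$ ($B{\left(y \right)} = \frac{y + y}{3} = \frac{2 y}{3}$)
$B{\left(0 \right)} \left(-16 - 3\right) \left(-2\right) = \frac{2}{3} \cdot 0 \left(-16 - 3\right) \left(-2\right) = 0 \left(-16 - 3\right) \left(-2\right) = 0 \left(-19\right) \left(-2\right) = 0 \left(-2\right) = 0$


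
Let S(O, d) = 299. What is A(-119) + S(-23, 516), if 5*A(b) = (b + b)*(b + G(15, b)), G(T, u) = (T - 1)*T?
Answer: -20163/5 ≈ -4032.6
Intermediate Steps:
G(T, u) = T*(-1 + T) (G(T, u) = (-1 + T)*T = T*(-1 + T))
A(b) = 2*b*(210 + b)/5 (A(b) = ((b + b)*(b + 15*(-1 + 15)))/5 = ((2*b)*(b + 15*14))/5 = ((2*b)*(b + 210))/5 = ((2*b)*(210 + b))/5 = (2*b*(210 + b))/5 = 2*b*(210 + b)/5)
A(-119) + S(-23, 516) = (⅖)*(-119)*(210 - 119) + 299 = (⅖)*(-119)*91 + 299 = -21658/5 + 299 = -20163/5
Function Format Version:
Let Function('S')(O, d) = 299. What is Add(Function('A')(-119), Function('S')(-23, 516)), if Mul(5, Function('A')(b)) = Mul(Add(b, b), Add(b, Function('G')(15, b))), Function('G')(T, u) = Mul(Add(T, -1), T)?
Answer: Rational(-20163, 5) ≈ -4032.6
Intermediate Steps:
Function('G')(T, u) = Mul(T, Add(-1, T)) (Function('G')(T, u) = Mul(Add(-1, T), T) = Mul(T, Add(-1, T)))
Function('A')(b) = Mul(Rational(2, 5), b, Add(210, b)) (Function('A')(b) = Mul(Rational(1, 5), Mul(Add(b, b), Add(b, Mul(15, Add(-1, 15))))) = Mul(Rational(1, 5), Mul(Mul(2, b), Add(b, Mul(15, 14)))) = Mul(Rational(1, 5), Mul(Mul(2, b), Add(b, 210))) = Mul(Rational(1, 5), Mul(Mul(2, b), Add(210, b))) = Mul(Rational(1, 5), Mul(2, b, Add(210, b))) = Mul(Rational(2, 5), b, Add(210, b)))
Add(Function('A')(-119), Function('S')(-23, 516)) = Add(Mul(Rational(2, 5), -119, Add(210, -119)), 299) = Add(Mul(Rational(2, 5), -119, 91), 299) = Add(Rational(-21658, 5), 299) = Rational(-20163, 5)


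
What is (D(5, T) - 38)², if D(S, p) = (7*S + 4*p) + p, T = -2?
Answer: 169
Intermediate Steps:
D(S, p) = 5*p + 7*S (D(S, p) = (4*p + 7*S) + p = 5*p + 7*S)
(D(5, T) - 38)² = ((5*(-2) + 7*5) - 38)² = ((-10 + 35) - 38)² = (25 - 38)² = (-13)² = 169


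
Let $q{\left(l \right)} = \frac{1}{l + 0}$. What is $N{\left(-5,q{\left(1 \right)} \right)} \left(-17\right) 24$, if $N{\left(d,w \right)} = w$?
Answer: $-408$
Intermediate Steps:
$q{\left(l \right)} = \frac{1}{l}$
$N{\left(-5,q{\left(1 \right)} \right)} \left(-17\right) 24 = 1^{-1} \left(-17\right) 24 = 1 \left(-17\right) 24 = \left(-17\right) 24 = -408$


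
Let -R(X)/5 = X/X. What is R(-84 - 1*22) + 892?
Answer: 887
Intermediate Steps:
R(X) = -5 (R(X) = -5*X/X = -5*1 = -5)
R(-84 - 1*22) + 892 = -5 + 892 = 887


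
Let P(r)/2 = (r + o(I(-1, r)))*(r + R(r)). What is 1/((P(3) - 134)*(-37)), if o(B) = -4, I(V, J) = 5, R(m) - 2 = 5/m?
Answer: 3/16354 ≈ 0.00018344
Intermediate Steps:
R(m) = 2 + 5/m
P(r) = 2*(-4 + r)*(2 + r + 5/r) (P(r) = 2*((r - 4)*(r + (2 + 5/r))) = 2*((-4 + r)*(2 + r + 5/r)) = 2*(-4 + r)*(2 + r + 5/r))
1/((P(3) - 134)*(-37)) = 1/(((-6 - 40/3 - 4*3 + 2*3**2) - 134)*(-37)) = 1/(((-6 - 40*1/3 - 12 + 2*9) - 134)*(-37)) = 1/(((-6 - 40/3 - 12 + 18) - 134)*(-37)) = 1/((-40/3 - 134)*(-37)) = 1/(-442/3*(-37)) = 1/(16354/3) = 3/16354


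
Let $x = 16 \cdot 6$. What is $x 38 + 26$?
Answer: $3674$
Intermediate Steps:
$x = 96$
$x 38 + 26 = 96 \cdot 38 + 26 = 3648 + 26 = 3674$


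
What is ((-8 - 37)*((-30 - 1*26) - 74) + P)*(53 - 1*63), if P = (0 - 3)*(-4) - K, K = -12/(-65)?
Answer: -762036/13 ≈ -58618.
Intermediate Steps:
K = 12/65 (K = -12*(-1/65) = 12/65 ≈ 0.18462)
P = 768/65 (P = (0 - 3)*(-4) - 1*12/65 = -3*(-4) - 12/65 = 12 - 12/65 = 768/65 ≈ 11.815)
((-8 - 37)*((-30 - 1*26) - 74) + P)*(53 - 1*63) = ((-8 - 37)*((-30 - 1*26) - 74) + 768/65)*(53 - 1*63) = (-45*((-30 - 26) - 74) + 768/65)*(53 - 63) = (-45*(-56 - 74) + 768/65)*(-10) = (-45*(-130) + 768/65)*(-10) = (5850 + 768/65)*(-10) = (381018/65)*(-10) = -762036/13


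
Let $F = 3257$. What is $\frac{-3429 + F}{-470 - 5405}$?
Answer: $\frac{172}{5875} \approx 0.029277$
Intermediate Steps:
$\frac{-3429 + F}{-470 - 5405} = \frac{-3429 + 3257}{-470 - 5405} = - \frac{172}{-5875} = \left(-172\right) \left(- \frac{1}{5875}\right) = \frac{172}{5875}$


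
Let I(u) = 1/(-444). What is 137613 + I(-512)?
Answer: 61100171/444 ≈ 1.3761e+5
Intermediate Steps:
I(u) = -1/444
137613 + I(-512) = 137613 - 1/444 = 61100171/444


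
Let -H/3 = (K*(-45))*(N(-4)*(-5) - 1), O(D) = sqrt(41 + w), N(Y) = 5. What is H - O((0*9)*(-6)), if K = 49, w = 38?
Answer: -171990 - sqrt(79) ≈ -1.7200e+5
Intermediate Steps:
O(D) = sqrt(79) (O(D) = sqrt(41 + 38) = sqrt(79))
H = -171990 (H = -3*49*(-45)*(5*(-5) - 1) = -(-6615)*(-25 - 1) = -(-6615)*(-26) = -3*57330 = -171990)
H - O((0*9)*(-6)) = -171990 - sqrt(79)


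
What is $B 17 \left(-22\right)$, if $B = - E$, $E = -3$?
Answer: $-1122$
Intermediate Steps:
$B = 3$ ($B = \left(-1\right) \left(-3\right) = 3$)
$B 17 \left(-22\right) = 3 \cdot 17 \left(-22\right) = 51 \left(-22\right) = -1122$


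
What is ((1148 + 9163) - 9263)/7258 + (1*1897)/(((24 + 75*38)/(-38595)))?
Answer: -88564898253/3476582 ≈ -25475.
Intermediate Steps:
((1148 + 9163) - 9263)/7258 + (1*1897)/(((24 + 75*38)/(-38595))) = (10311 - 9263)*(1/7258) + 1897/(((24 + 2850)*(-1/38595))) = 1048*(1/7258) + 1897/((2874*(-1/38595))) = 524/3629 + 1897/(-958/12865) = 524/3629 + 1897*(-12865/958) = 524/3629 - 24404905/958 = -88564898253/3476582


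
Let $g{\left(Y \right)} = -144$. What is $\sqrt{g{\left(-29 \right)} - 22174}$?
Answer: $i \sqrt{22318} \approx 149.39 i$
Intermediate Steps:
$\sqrt{g{\left(-29 \right)} - 22174} = \sqrt{-144 - 22174} = \sqrt{-22318} = i \sqrt{22318}$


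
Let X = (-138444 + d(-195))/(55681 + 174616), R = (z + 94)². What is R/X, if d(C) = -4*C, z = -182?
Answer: -27865937/2151 ≈ -12955.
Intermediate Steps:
R = 7744 (R = (-182 + 94)² = (-88)² = 7744)
X = -137664/230297 (X = (-138444 - 4*(-195))/(55681 + 174616) = (-138444 + 780)/230297 = -137664*1/230297 = -137664/230297 ≈ -0.59777)
R/X = 7744/(-137664/230297) = 7744*(-230297/137664) = -27865937/2151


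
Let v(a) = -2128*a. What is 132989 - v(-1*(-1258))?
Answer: 2810013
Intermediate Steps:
132989 - v(-1*(-1258)) = 132989 - (-2128)*(-1*(-1258)) = 132989 - (-2128)*1258 = 132989 - 1*(-2677024) = 132989 + 2677024 = 2810013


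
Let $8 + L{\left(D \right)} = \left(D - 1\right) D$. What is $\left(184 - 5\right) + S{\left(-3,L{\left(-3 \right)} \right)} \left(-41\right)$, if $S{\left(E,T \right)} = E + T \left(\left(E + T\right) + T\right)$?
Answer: $-518$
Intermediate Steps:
$L{\left(D \right)} = -8 + D \left(-1 + D\right)$ ($L{\left(D \right)} = -8 + \left(D - 1\right) D = -8 + \left(-1 + D\right) D = -8 + D \left(-1 + D\right)$)
$S{\left(E,T \right)} = E + T \left(E + 2 T\right)$
$\left(184 - 5\right) + S{\left(-3,L{\left(-3 \right)} \right)} \left(-41\right) = \left(184 - 5\right) + \left(-3 + 2 \left(-8 + \left(-3\right)^{2} - -3\right)^{2} - 3 \left(-8 + \left(-3\right)^{2} - -3\right)\right) \left(-41\right) = 179 + \left(-3 + 2 \left(-8 + 9 + 3\right)^{2} - 3 \left(-8 + 9 + 3\right)\right) \left(-41\right) = 179 + \left(-3 + 2 \cdot 4^{2} - 12\right) \left(-41\right) = 179 + \left(-3 + 2 \cdot 16 - 12\right) \left(-41\right) = 179 + \left(-3 + 32 - 12\right) \left(-41\right) = 179 + 17 \left(-41\right) = 179 - 697 = -518$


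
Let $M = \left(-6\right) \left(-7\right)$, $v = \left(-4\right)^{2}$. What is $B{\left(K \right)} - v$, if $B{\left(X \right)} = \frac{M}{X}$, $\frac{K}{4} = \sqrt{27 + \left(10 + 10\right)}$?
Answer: $-16 + \frac{21 \sqrt{47}}{94} \approx -14.468$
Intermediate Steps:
$v = 16$
$K = 4 \sqrt{47}$ ($K = 4 \sqrt{27 + \left(10 + 10\right)} = 4 \sqrt{27 + 20} = 4 \sqrt{47} \approx 27.423$)
$M = 42$
$B{\left(X \right)} = \frac{42}{X}$
$B{\left(K \right)} - v = \frac{42}{4 \sqrt{47}} - 16 = 42 \frac{\sqrt{47}}{188} - 16 = \frac{21 \sqrt{47}}{94} - 16 = -16 + \frac{21 \sqrt{47}}{94}$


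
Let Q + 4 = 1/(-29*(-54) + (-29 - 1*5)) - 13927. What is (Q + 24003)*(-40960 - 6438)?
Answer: -365682798195/766 ≈ -4.7739e+8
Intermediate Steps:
Q = -21342291/1532 (Q = -4 + (1/(-29*(-54) + (-29 - 1*5)) - 13927) = -4 + (1/(1566 + (-29 - 5)) - 13927) = -4 + (1/(1566 - 34) - 13927) = -4 + (1/1532 - 13927) = -4 - 21336163/1532 = -21342291/1532 ≈ -13931.)
(Q + 24003)*(-40960 - 6438) = (-21342291/1532 + 24003)*(-40960 - 6438) = (15430305/1532)*(-47398) = -365682798195/766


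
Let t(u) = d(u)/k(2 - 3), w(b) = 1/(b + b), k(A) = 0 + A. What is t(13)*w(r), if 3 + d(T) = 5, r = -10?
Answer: ⅒ ≈ 0.10000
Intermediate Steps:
k(A) = A
d(T) = 2 (d(T) = -3 + 5 = 2)
w(b) = 1/(2*b)
t(u) = -2 (t(u) = 2/(2 - 3) = 2/(-1) = 2*(-1) = -2)
t(13)*w(r) = -1/(-10) = -(-1)/10 = -2*(-1/20) = ⅒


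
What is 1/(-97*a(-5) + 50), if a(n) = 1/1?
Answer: -1/47 ≈ -0.021277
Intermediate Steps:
a(n) = 1
1/(-97*a(-5) + 50) = 1/(-97*1 + 50) = 1/(-97 + 50) = 1/(-47) = -1/47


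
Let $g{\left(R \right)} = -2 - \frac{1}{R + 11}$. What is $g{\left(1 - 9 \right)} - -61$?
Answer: $\frac{176}{3} \approx 58.667$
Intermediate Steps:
$g{\left(R \right)} = -2 - \frac{1}{11 + R}$
$g{\left(1 - 9 \right)} - -61 = \frac{-23 - 2 \left(1 - 9\right)}{11 + \left(1 - 9\right)} - -61 = \frac{-23 - -16}{11 - 8} + \left(-154 + 215\right) = \frac{-23 + 16}{3} + 61 = \frac{1}{3} \left(-7\right) + 61 = - \frac{7}{3} + 61 = \frac{176}{3}$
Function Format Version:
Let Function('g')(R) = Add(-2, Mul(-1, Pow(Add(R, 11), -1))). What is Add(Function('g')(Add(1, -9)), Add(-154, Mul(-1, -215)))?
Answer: Rational(176, 3) ≈ 58.667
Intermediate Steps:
Function('g')(R) = Add(-2, Mul(-1, Pow(Add(11, R), -1)))
Add(Function('g')(Add(1, -9)), Add(-154, Mul(-1, -215))) = Add(Mul(Pow(Add(11, Add(1, -9)), -1), Add(-23, Mul(-2, Add(1, -9)))), Add(-154, Mul(-1, -215))) = Add(Mul(Pow(Add(11, -8), -1), Add(-23, Mul(-2, -8))), Add(-154, 215)) = Add(Mul(Pow(3, -1), Add(-23, 16)), 61) = Add(Mul(Rational(1, 3), -7), 61) = Add(Rational(-7, 3), 61) = Rational(176, 3)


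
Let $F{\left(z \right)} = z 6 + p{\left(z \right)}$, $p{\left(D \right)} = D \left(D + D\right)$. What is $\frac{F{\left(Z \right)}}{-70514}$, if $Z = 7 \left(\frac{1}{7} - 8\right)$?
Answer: $- \frac{2860}{35257} \approx -0.081119$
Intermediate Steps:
$p{\left(D \right)} = 2 D^{2}$ ($p{\left(D \right)} = D 2 D = 2 D^{2}$)
$Z = -55$ ($Z = 7 \left(\frac{1}{7} - 8\right) = 7 \left(- \frac{55}{7}\right) = -55$)
$F{\left(z \right)} = 2 z^{2} + 6 z$ ($F{\left(z \right)} = z 6 + 2 z^{2} = 6 z + 2 z^{2} = 2 z^{2} + 6 z$)
$\frac{F{\left(Z \right)}}{-70514} = \frac{2 \left(-55\right) \left(3 - 55\right)}{-70514} = 2 \left(-55\right) \left(-52\right) \left(- \frac{1}{70514}\right) = 5720 \left(- \frac{1}{70514}\right) = - \frac{2860}{35257}$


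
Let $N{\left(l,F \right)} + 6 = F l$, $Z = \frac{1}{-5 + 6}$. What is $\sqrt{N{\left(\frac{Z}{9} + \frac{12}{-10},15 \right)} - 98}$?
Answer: $\frac{19 i \sqrt{3}}{3} \approx 10.97 i$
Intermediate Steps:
$Z = 1$ ($Z = 1^{-1} = 1$)
$N{\left(l,F \right)} = -6 + F l$
$\sqrt{N{\left(\frac{Z}{9} + \frac{12}{-10},15 \right)} - 98} = \sqrt{\left(-6 + 15 \left(1 \cdot \frac{1}{9} + \frac{12}{-10}\right)\right) - 98} = \sqrt{\left(-6 + 15 \left(1 \cdot \frac{1}{9} + 12 \left(- \frac{1}{10}\right)\right)\right) - 98} = \sqrt{\left(-6 + 15 \left(\frac{1}{9} - \frac{6}{5}\right)\right) - 98} = \sqrt{\left(-6 + 15 \left(- \frac{49}{45}\right)\right) - 98} = \sqrt{\left(-6 - \frac{49}{3}\right) - 98} = \sqrt{- \frac{67}{3} - 98} = \sqrt{- \frac{361}{3}} = \frac{19 i \sqrt{3}}{3}$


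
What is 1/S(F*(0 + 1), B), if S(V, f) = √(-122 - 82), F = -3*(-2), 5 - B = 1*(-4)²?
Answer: -I*√51/102 ≈ -0.070014*I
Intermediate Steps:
B = -11 (B = 5 - (-4)² = 5 - 16 = -11)
F = 6
S(V, f) = 2*I*√51 (S(V, f) = √(-204) = 2*I*√51)
1/S(F*(0 + 1), B) = 1/(2*I*√51) = -I*√51/102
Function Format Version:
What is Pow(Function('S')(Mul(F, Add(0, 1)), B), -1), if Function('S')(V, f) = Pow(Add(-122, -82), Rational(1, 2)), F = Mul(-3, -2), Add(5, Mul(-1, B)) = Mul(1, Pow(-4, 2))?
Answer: Mul(Rational(-1, 102), I, Pow(51, Rational(1, 2))) ≈ Mul(-0.070014, I)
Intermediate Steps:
B = -11 (B = Add(5, Mul(-1, Mul(1, Pow(-4, 2)))) = Add(5, Mul(-1, Mul(1, 16))) = Add(5, Mul(-1, 16)) = Add(5, -16) = -11)
F = 6
Function('S')(V, f) = Mul(2, I, Pow(51, Rational(1, 2))) (Function('S')(V, f) = Pow(-204, Rational(1, 2)) = Mul(2, I, Pow(51, Rational(1, 2))))
Pow(Function('S')(Mul(F, Add(0, 1)), B), -1) = Pow(Mul(2, I, Pow(51, Rational(1, 2))), -1) = Mul(Rational(-1, 102), I, Pow(51, Rational(1, 2)))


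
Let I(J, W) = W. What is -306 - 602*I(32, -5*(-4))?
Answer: -12346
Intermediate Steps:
-306 - 602*I(32, -5*(-4)) = -306 - (-3010)*(-4) = -306 - 602*20 = -306 - 12040 = -12346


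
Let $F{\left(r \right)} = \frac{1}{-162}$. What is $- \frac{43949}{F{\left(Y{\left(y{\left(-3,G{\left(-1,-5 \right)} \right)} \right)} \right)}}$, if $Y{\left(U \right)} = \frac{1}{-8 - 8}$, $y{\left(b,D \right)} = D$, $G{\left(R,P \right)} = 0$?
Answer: $7119738$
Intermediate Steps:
$Y{\left(U \right)} = - \frac{1}{16}$ ($Y{\left(U \right)} = \frac{1}{-16} = - \frac{1}{16}$)
$F{\left(r \right)} = - \frac{1}{162}$
$- \frac{43949}{F{\left(Y{\left(y{\left(-3,G{\left(-1,-5 \right)} \right)} \right)} \right)}} = - \frac{43949}{- \frac{1}{162}} = \left(-43949\right) \left(-162\right) = 7119738$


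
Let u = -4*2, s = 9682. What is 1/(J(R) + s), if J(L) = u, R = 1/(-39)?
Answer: 1/9674 ≈ 0.00010337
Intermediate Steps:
R = -1/39 ≈ -0.025641
u = -8
J(L) = -8
1/(J(R) + s) = 1/(-8 + 9682) = 1/9674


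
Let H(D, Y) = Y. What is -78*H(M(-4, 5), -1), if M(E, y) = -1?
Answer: 78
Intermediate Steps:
-78*H(M(-4, 5), -1) = -78*(-1) = 78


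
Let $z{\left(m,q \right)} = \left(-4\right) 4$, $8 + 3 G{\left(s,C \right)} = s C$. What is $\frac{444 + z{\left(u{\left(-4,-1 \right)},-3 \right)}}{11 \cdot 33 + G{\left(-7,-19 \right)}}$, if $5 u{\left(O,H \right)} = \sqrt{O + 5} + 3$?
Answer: $\frac{642}{607} \approx 1.0577$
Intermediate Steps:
$u{\left(O,H \right)} = \frac{3}{5} + \frac{\sqrt{5 + O}}{5}$ ($u{\left(O,H \right)} = \frac{\sqrt{O + 5} + 3}{5} = \frac{\sqrt{5 + O} + 3}{5} = \frac{3 + \sqrt{5 + O}}{5} = \frac{3}{5} + \frac{\sqrt{5 + O}}{5}$)
$G{\left(s,C \right)} = - \frac{8}{3} + \frac{C s}{3}$ ($G{\left(s,C \right)} = - \frac{8}{3} + \frac{s C}{3} = - \frac{8}{3} + \frac{C s}{3}$)
$z{\left(m,q \right)} = -16$
$\frac{444 + z{\left(u{\left(-4,-1 \right)},-3 \right)}}{11 \cdot 33 + G{\left(-7,-19 \right)}} = \frac{444 - 16}{11 \cdot 33 - \left(\frac{8}{3} + \frac{19}{3} \left(-7\right)\right)} = \frac{428}{363 + \left(- \frac{8}{3} + \frac{133}{3}\right)} = \frac{428}{363 + \frac{125}{3}} = \frac{428}{\frac{1214}{3}} = 428 \cdot \frac{3}{1214} = \frac{642}{607}$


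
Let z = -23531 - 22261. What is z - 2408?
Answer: -48200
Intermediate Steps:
z = -45792
z - 2408 = -45792 - 2408 = -48200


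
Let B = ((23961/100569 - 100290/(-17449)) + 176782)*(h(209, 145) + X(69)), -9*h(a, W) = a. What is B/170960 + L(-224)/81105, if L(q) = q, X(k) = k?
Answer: 1645380624463996945/34759920315927564 ≈ 47.336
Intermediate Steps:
h(a, W) = -a/9
B = 6086468008939052/752069349 (B = ((23961/100569 - 100290/(-17449)) + 176782)*(-⅑*209 + 69) = ((23961*(1/100569) - 100290*(-1/17449)) + 176782)*(-209/9 + 69) = ((1141/4789 + 100290/17449) + 176782)*(412/9) = (500198119/83563261 + 176782)*(412/9) = (14772980604221/83563261)*(412/9) = 6086468008939052/752069349 ≈ 8.0930e+6)
B/170960 + L(-224)/81105 = (6086468008939052/752069349)/170960 - 224/81105 = (6086468008939052/752069349)*(1/170960) - 224*1/81105 = 1521617002234763/32143443976260 - 224/81105 = 1645380624463996945/34759920315927564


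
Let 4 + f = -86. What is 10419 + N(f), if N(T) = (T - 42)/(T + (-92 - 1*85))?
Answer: 927335/89 ≈ 10420.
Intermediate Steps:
f = -90 (f = -4 - 86 = -90)
N(T) = (-42 + T)/(-177 + T) (N(T) = (-42 + T)/(T + (-92 - 85)) = (-42 + T)/(T - 177) = (-42 + T)/(-177 + T))
10419 + N(f) = 10419 + (-42 - 90)/(-177 - 90) = 10419 - 132/(-267) = 10419 - 1/267*(-132) = 10419 + 44/89 = 927335/89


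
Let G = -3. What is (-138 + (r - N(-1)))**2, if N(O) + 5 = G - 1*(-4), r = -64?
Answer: 39204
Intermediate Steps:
N(O) = -4 (N(O) = -5 + (-3 - 1*(-4)) = -5 + (-3 + 4) = -5 + 1 = -4)
(-138 + (r - N(-1)))**2 = (-138 + (-64 - 1*(-4)))**2 = (-138 + (-64 + 4))**2 = (-138 - 60)**2 = (-198)**2 = 39204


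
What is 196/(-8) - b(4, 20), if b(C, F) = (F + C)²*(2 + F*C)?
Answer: -94513/2 ≈ -47257.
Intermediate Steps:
b(C, F) = (C + F)²*(2 + C*F)
196/(-8) - b(4, 20) = 196/(-8) - (4 + 20)²*(2 + 4*20) = 196*(-⅛) - 24²*(2 + 80) = -49/2 - 576*82 = -49/2 - 1*47232 = -49/2 - 47232 = -94513/2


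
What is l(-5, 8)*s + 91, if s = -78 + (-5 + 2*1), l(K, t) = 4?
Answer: -233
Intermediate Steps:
s = -81 (s = -78 + (-5 + 2) = -78 - 3 = -81)
l(-5, 8)*s + 91 = 4*(-81) + 91 = -324 + 91 = -233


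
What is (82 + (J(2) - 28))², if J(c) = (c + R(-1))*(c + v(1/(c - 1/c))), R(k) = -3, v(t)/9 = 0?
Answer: 2704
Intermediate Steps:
v(t) = 0 (v(t) = 9*0 = 0)
J(c) = c*(-3 + c) (J(c) = (c - 3)*(c + 0) = (-3 + c)*c = c*(-3 + c))
(82 + (J(2) - 28))² = (82 + (2*(-3 + 2) - 28))² = (82 + (2*(-1) - 28))² = (82 + (-2 - 28))² = (82 - 30)² = 52² = 2704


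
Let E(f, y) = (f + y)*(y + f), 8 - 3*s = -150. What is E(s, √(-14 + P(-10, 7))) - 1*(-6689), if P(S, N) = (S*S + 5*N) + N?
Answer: 86317/9 + 2528*√2/3 ≈ 10782.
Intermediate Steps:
s = 158/3 (s = 8/3 - ⅓*(-150) = 8/3 + 50 = 158/3 ≈ 52.667)
P(S, N) = S² + 6*N (P(S, N) = (S² + 5*N) + N = S² + 6*N)
E(f, y) = (f + y)² (E(f, y) = (f + y)*(f + y) = (f + y)²)
E(s, √(-14 + P(-10, 7))) - 1*(-6689) = (158/3 + √(-14 + ((-10)² + 6*7)))² - 1*(-6689) = (158/3 + √(-14 + (100 + 42)))² + 6689 = (158/3 + √(-14 + 142))² + 6689 = (158/3 + √128)² + 6689 = (158/3 + 8*√2)² + 6689 = 6689 + (158/3 + 8*√2)²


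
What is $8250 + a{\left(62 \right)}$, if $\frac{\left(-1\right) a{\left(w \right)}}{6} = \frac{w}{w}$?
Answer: $8244$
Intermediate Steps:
$a{\left(w \right)} = -6$ ($a{\left(w \right)} = - 6 \frac{w}{w} = \left(-6\right) 1 = -6$)
$8250 + a{\left(62 \right)} = 8250 - 6 = 8244$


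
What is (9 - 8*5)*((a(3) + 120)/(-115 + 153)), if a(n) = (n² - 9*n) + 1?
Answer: -3193/38 ≈ -84.026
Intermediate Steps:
a(n) = 1 + n² - 9*n
(9 - 8*5)*((a(3) + 120)/(-115 + 153)) = (9 - 8*5)*(((1 + 3² - 9*3) + 120)/(-115 + 153)) = (9 - 40)*(((1 + 9 - 27) + 120)/38) = -31*(-17 + 120)/38 = -3193/38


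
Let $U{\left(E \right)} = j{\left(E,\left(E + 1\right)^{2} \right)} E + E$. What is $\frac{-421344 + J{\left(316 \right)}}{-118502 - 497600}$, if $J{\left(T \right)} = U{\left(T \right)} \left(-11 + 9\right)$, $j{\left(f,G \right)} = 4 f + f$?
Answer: $\frac{710268}{308051} \approx 2.3057$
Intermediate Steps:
$j{\left(f,G \right)} = 5 f$
$U{\left(E \right)} = E + 5 E^{2}$ ($U{\left(E \right)} = 5 E E + E = 5 E^{2} + E = E + 5 E^{2}$)
$J{\left(T \right)} = - 2 T \left(1 + 5 T\right)$ ($J{\left(T \right)} = T \left(1 + 5 T\right) \left(-11 + 9\right) = T \left(1 + 5 T\right) \left(-2\right) = - 2 T \left(1 + 5 T\right)$)
$\frac{-421344 + J{\left(316 \right)}}{-118502 - 497600} = \frac{-421344 - 632 \left(1 + 5 \cdot 316\right)}{-118502 - 497600} = \frac{-421344 - 632 \left(1 + 1580\right)}{-616102} = \left(-421344 - 632 \cdot 1581\right) \left(- \frac{1}{616102}\right) = \left(-421344 - 999192\right) \left(- \frac{1}{616102}\right) = \left(-1420536\right) \left(- \frac{1}{616102}\right) = \frac{710268}{308051}$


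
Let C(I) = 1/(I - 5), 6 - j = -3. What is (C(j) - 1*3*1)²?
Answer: 121/16 ≈ 7.5625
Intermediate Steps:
j = 9 (j = 6 - 1*(-3) = 6 + 3 = 9)
C(I) = 1/(-5 + I)
(C(j) - 1*3*1)² = (1/(-5 + 9) - 1*3*1)² = (1/4 - 3*1)² = (¼ - 3)² = (-11/4)² = 121/16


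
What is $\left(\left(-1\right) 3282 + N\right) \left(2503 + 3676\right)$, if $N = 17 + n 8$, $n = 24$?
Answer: $-18988067$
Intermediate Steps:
$N = 209$ ($N = 17 + 24 \cdot 8 = 17 + 192 = 209$)
$\left(\left(-1\right) 3282 + N\right) \left(2503 + 3676\right) = \left(\left(-1\right) 3282 + 209\right) \left(2503 + 3676\right) = \left(-3282 + 209\right) 6179 = \left(-3073\right) 6179 = -18988067$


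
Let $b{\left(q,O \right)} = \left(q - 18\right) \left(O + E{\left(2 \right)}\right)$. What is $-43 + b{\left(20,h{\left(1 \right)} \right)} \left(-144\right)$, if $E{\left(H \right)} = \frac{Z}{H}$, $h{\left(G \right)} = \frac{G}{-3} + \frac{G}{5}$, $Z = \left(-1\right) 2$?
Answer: $\frac{1417}{5} \approx 283.4$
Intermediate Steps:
$Z = -2$
$h{\left(G \right)} = - \frac{2 G}{15}$ ($h{\left(G \right)} = G \left(- \frac{1}{3}\right) + G \frac{1}{5} = - \frac{G}{3} + \frac{G}{5} = - \frac{2 G}{15}$)
$E{\left(H \right)} = - \frac{2}{H}$
$b{\left(q,O \right)} = \left(-1 + O\right) \left(-18 + q\right)$ ($b{\left(q,O \right)} = \left(q - 18\right) \left(O - \frac{2}{2}\right) = \left(-18 + q\right) \left(O - 1\right) = \left(-18 + q\right) \left(-1 + O\right) = \left(-1 + O\right) \left(-18 + q\right)$)
$-43 + b{\left(20,h{\left(1 \right)} \right)} \left(-144\right) = -43 + \left(18 - 20 - 18 \left(\left(- \frac{2}{15}\right) 1\right) + \left(- \frac{2}{15}\right) 1 \cdot 20\right) \left(-144\right) = -43 + \left(18 - 20 - - \frac{12}{5} - \frac{8}{3}\right) \left(-144\right) = -43 + \left(18 - 20 + \frac{12}{5} - \frac{8}{3}\right) \left(-144\right) = -43 - - \frac{1632}{5} = -43 + \frac{1632}{5} = \frac{1417}{5}$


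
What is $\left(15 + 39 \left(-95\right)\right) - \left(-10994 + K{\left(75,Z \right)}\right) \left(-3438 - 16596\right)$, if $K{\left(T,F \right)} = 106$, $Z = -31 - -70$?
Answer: $-218133882$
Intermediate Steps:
$Z = 39$ ($Z = -31 + 70 = 39$)
$\left(15 + 39 \left(-95\right)\right) - \left(-10994 + K{\left(75,Z \right)}\right) \left(-3438 - 16596\right) = \left(15 + 39 \left(-95\right)\right) - \left(-10994 + 106\right) \left(-3438 - 16596\right) = \left(15 - 3705\right) - \left(-10888\right) \left(-20034\right) = -3690 - 218130192 = -218133882$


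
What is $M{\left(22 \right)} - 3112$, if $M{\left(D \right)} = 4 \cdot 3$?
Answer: $-3100$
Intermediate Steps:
$M{\left(D \right)} = 12$
$M{\left(22 \right)} - 3112 = 12 - 3112 = -3100$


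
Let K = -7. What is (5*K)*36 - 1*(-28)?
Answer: -1232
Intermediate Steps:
(5*K)*36 - 1*(-28) = (5*(-7))*36 - 1*(-28) = -35*36 + 28 = -1260 + 28 = -1232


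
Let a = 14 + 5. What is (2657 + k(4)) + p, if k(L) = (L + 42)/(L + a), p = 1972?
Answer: 4631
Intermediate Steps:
a = 19
k(L) = (42 + L)/(19 + L) (k(L) = (L + 42)/(L + 19) = (42 + L)/(19 + L))
(2657 + k(4)) + p = (2657 + (42 + 4)/(19 + 4)) + 1972 = (2657 + 46/23) + 1972 = (2657 + (1/23)*46) + 1972 = (2657 + 2) + 1972 = 2659 + 1972 = 4631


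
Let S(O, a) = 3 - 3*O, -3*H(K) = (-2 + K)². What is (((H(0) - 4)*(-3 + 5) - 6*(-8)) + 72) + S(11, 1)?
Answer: 238/3 ≈ 79.333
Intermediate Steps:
H(K) = -(-2 + K)²/3
(((H(0) - 4)*(-3 + 5) - 6*(-8)) + 72) + S(11, 1) = (((-(-2 + 0)²/3 - 4)*(-3 + 5) - 6*(-8)) + 72) + (3 - 3*11) = (((-⅓*(-2)² - 4)*2 + 48) + 72) + (3 - 33) = (((-⅓*4 - 4)*2 + 48) + 72) - 30 = (((-4/3 - 4)*2 + 48) + 72) - 30 = ((-16/3*2 + 48) + 72) - 30 = ((-32/3 + 48) + 72) - 30 = (112/3 + 72) - 30 = 328/3 - 30 = 238/3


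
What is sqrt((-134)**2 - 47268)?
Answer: 8*I*sqrt(458) ≈ 171.21*I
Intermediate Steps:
sqrt((-134)**2 - 47268) = sqrt(17956 - 47268) = sqrt(-29312) = 8*I*sqrt(458)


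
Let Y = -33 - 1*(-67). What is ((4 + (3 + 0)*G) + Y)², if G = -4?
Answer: 676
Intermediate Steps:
Y = 34 (Y = -33 + 67 = 34)
((4 + (3 + 0)*G) + Y)² = ((4 + (3 + 0)*(-4)) + 34)² = ((4 + 3*(-4)) + 34)² = ((4 - 12) + 34)² = (-8 + 34)² = 26² = 676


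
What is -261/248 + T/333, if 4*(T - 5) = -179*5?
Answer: -141163/82584 ≈ -1.7093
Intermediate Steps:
T = -875/4 (T = 5 + (-179*5)/4 = 5 + (¼)*(-895) = 5 - 895/4 = -875/4 ≈ -218.75)
-261/248 + T/333 = -261/248 - 875/4/333 = -261*1/248 - 875/4*1/333 = -261/248 - 875/1332 = -141163/82584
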